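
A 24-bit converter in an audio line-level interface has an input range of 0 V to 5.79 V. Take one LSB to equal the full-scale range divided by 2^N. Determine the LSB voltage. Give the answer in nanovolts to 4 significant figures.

345.1 nV

V_FS = 5.79 V.
There are 2^24 = 16777216 steps.
LSB = 5.79 V / 2^24 = 345.1 nV.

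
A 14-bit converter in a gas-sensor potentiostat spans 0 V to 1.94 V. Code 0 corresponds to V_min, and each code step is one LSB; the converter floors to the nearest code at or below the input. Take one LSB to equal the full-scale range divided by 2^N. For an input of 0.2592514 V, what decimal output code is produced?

2189

Full-scale range = 1.94 V. LSB = 1.94 V / 2^14 ≈ 118.4 µV.
V_in − V_min = 0.2592514 − (0) = 0.2592514 V.
Divide by LSB: 0.2592514 × 16384/1.94 = 2189.4716.
Truncating gives code 2189.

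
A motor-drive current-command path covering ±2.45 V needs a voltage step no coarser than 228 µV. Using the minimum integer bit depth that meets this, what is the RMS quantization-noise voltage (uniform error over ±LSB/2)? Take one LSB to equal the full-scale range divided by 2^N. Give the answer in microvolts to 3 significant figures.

43.2 µV

Span: 2.45 V − (-2.45 V) = 4.9 V.
Required number of levels: 4.9/228 µV = 21491; smallest N with 2^N ≥ that is 15.
LSB = 4.9 V ÷ 2^15 = 4.9/32768 V = 149.54 µV.
σ_q = LSB/√12 = 149.54 µV/3.4641 = 43.2 µV.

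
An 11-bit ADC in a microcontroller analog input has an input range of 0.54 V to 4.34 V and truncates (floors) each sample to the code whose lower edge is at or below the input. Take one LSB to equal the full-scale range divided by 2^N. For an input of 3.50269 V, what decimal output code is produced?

Range = 4.34 − (0.54) = 3.8 V. LSB = 3.8 V / 2^11 ≈ 1.855 mV.
(V_in − V_min) × 2^11/range = (3.50269 − (0.54)) × 2048/3.8 = 1596.734.
Floor → code = 1596.

1596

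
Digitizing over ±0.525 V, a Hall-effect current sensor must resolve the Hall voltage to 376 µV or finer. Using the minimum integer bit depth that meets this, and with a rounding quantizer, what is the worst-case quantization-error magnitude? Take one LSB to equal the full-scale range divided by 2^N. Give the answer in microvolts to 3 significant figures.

Span: 0.525 V − (-0.525 V) = 1.05 V.
Levels needed ≥ 1.05/376 µV = 2793. 2^12 = 4096 suffices, so N_min = 12.
One LSB is 1.05 V / 4096 = 256.35 µV.
Half an LSB is 128 µV.

128 µV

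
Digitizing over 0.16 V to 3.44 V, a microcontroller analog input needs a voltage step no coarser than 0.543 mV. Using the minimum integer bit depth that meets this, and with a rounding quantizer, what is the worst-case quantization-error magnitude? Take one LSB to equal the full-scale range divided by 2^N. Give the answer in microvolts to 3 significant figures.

200 µV

The full-scale span is 3.44 − (0.16) = 3.28 V.
Levels needed ≥ 3.28/0.543 mV = 6041. 2^13 = 8192 suffices, so N_min = 13.
LSB = 3.28 V ÷ 2^13 = 3.28/8192 V = 400.39 µV.
Max error for round-to-nearest is LSB/2 = 200 µV.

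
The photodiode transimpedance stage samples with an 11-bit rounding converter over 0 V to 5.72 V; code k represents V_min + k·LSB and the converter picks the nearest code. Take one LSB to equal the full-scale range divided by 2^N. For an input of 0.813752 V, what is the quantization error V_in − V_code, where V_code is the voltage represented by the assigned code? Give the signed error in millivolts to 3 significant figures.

Full-scale range = 5.72 V. LSB = 5.72 V / 2^11 ≈ 2.793 mV.
Position in LSBs: (0.813752 − (0)) × 2048/5.72 = 291.3574; rounding gives k = 291.
Reconstructed level: 0 + 291 × 5.72/2048 V = 0.8127539063 V.
e = 0.813752 − (0.8127539063) = +0.998 mV.

+0.998 mV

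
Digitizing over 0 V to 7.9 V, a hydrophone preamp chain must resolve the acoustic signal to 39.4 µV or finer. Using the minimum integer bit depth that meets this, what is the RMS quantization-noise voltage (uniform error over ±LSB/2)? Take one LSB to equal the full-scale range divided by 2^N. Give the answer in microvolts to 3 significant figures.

Span = 7.9 V.
7.9 V / 39.4 µV = 200500. Since 2^17 = 131072 and 2^18 = 262144, N = 18.
LSB = 7.9 V ÷ 2^18 = 7.9/262144 V = 30.136 µV.
V_rms = LSB/√12 = 8.70 µV.

8.70 µV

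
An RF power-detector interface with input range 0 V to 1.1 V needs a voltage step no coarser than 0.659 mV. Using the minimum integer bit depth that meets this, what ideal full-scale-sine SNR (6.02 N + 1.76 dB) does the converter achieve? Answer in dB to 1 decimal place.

Span = 1.1 V.
Need 2^N ≥ 1.1 V / 0.659 mV = 1669 → N_min = 11.
6.02(11) + 1.76 = 67.98 dB.

68.0 dB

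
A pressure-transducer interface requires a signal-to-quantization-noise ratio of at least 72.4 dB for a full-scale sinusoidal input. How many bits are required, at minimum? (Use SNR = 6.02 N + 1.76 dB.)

Solving 6.02 N ≥ 72.4 − 1.76: N ≥ 11.734. Round up → N = 12.

12 bits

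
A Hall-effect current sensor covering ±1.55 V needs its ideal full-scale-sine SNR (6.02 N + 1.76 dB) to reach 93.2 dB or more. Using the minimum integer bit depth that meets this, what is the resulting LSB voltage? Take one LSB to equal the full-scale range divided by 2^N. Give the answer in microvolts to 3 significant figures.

47.3 µV

Full-scale range = 1.55 V − (-1.55 V) = 3.1 V.
Required N = ⌈(93.2 − 1.76)/6.02⌉ = ⌈15.189⌉ = 16.
LSB = 3.1 V / 2^16 = 47.3 µV.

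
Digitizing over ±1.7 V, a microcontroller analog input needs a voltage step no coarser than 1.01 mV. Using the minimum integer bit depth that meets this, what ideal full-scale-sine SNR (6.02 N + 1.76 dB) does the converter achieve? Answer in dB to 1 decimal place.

Full-scale range = 1.7 V − (-1.7 V) = 3.4 V.
Required number of levels: 3.4/1.01 mV = 3366.3; smallest N with 2^N ≥ that is 12.
Ideal SNR at N = 12: 6.02·12 + 1.76 = 74.0 dB.

74.0 dB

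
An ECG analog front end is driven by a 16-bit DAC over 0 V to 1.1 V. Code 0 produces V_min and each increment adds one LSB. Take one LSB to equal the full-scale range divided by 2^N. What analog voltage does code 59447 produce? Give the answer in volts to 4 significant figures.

Range is 1.1 V. LSB = 1.1 V / 2^16.
V_out = V_min + code × LSB = 0 V + 59447 × 1.1 V / 65536
      = 0 + 0.997798 = 0.997798 V.

0.9978 V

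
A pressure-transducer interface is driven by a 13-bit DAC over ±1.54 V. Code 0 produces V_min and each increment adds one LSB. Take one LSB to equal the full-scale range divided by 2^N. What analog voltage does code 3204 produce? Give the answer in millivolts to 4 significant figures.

-335.4 mV

Full-scale range = 1.54 V − (-1.54 V) = 3.08 V. LSB = 3.08 V / 2^13.
V_out = V_min + code × LSB = -1.54 V + 3204 × 3.08 V / 8192
      = -1.54 + 1.20463 = -0.335371 V.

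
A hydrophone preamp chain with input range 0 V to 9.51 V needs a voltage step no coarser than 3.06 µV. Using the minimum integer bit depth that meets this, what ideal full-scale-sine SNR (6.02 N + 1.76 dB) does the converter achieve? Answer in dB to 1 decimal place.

V_FS = 9.51 V.
Required number of levels: 9.51/3.06 µV = 3.1078e6; smallest N with 2^N ≥ that is 22.
SNR = 6.02 × 22 + 1.76 = 134.20 dB.

134.2 dB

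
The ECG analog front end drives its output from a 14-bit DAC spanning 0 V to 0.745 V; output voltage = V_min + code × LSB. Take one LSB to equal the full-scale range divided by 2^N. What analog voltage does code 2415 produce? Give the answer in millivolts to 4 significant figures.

V_FS = 0.745 V. LSB = 0.745 V / 2^14.
V_out = V_min + code × LSB = 0 V + 2415 × 0.745 V / 16384
      = 0 V + 0.109813 V = 0.109813 V.

109.8 mV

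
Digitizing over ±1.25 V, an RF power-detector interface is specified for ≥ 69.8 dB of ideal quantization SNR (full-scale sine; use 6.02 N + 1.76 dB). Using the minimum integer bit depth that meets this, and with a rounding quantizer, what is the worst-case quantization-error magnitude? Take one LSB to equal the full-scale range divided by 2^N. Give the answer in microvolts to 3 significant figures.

305 µV

Full-scale range = 1.25 V − (-1.25 V) = 2.5 V.
6.02 N + 1.76 ≥ 69.8 gives N ≥ 11.302, so the minimum integer is 12.
LSB = 2.5 V ÷ 2^12 = 2.5/4096 V = 0.61035 mV.
|e|_max = LSB/2 = 305 µV.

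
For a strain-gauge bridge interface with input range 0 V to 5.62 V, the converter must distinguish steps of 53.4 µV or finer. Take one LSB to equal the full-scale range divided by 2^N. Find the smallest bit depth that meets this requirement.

V_FS = 5.62 V.
5.62 V / 53.4 µV = 105200. Since 2^16 = 65536 and 2^17 = 131072, N = 17.

17 bits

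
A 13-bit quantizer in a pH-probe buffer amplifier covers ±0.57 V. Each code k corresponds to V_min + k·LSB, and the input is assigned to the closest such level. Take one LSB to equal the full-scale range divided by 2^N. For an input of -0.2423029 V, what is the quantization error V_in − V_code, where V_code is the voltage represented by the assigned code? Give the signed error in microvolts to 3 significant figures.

Full-scale range = 0.57 V − (-0.57 V) = 1.14 V. LSB = 1.14 V / 2^13 ≈ 139.2 µV.
(V_in − V_min)/LSB = (-0.2423029 − (-0.57)) × 8192/1.14 = 2354.8199 → nearest code k = 2355.
V_code = V_min + k × range/2^13 = -0.57 + 2355 × 1.14/8192 = -0.2422778320 V.
Error = V_in − V_code = -0.2423029 − (-0.2422778320) = −25.1 µV.

−25.1 µV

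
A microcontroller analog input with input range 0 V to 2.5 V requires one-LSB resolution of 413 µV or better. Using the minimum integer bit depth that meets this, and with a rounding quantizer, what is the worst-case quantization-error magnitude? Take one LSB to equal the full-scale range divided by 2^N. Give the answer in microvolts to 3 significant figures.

Range is 2.5 V.
Need 2^N ≥ 2.5 V / 413 µV = 6053 → N_min = 13.
LSB = 2.5 V ÷ 2^13 = 2.5/8192 V = 305.18 µV.
Half an LSB is 153 µV.

153 µV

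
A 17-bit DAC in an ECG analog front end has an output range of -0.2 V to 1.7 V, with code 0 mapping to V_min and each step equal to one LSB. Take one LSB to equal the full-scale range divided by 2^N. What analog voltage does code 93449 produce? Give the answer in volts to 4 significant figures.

Range = 1.7 − (-0.2) = 1.9 V. LSB = 1.9 V / 2^17.
Output = V_min + (93449/131072) × range = -0.2 + 0.712959 × 1.9 V
      = -0.2 V + 1.35462 V = 1.15462 V.

1.155 V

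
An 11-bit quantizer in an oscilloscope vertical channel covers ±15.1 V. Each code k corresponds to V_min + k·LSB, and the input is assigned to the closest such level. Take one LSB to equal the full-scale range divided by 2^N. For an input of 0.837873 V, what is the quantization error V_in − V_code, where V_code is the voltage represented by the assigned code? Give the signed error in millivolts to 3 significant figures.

−2.65 mV

Full-scale range = 15.1 V − (-15.1 V) = 30.2 V. LSB = 30.2 V / 2^11 ≈ 14.75 mV.
(V_in − V_min)/LSB = (0.837873 − (-15.1)) × 2048/30.2 = 1080.8200 → nearest code k = 1081.
Reconstructed level: -15.1 + 1081 × 30.2/2048 V = 0.8405273438 V.
e = 0.837873 − (0.8405273438) = −2.65 mV.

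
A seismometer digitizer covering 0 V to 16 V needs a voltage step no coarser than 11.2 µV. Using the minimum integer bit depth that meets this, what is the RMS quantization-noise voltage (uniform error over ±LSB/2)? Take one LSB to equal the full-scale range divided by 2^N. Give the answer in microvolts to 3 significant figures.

2.20 µV

Full-scale range = 16 V.
Required number of levels: 16/11.2 µV = 1.4286e6; smallest N with 2^N ≥ that is 21.
LSB = 16 V ÷ 2^21 = 16/2097152 V = 7.6294 µV.
V_rms = LSB/√12 = 2.20 µV.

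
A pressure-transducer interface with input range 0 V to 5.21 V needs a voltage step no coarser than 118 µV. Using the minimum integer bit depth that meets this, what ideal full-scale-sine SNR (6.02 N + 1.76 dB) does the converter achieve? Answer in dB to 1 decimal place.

98.1 dB

Range is 5.21 V.
Levels needed ≥ 5.21/118 µV = 44150. 2^16 = 65536 suffices, so N_min = 16.
Ideal SNR at N = 16: 6.02·16 + 1.76 = 98.1 dB.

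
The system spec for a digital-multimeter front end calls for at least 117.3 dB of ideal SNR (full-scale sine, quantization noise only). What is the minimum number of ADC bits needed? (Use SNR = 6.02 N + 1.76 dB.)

N ≥ (117.3 − 1.76)/6.02 = 19.193 → N_min = 20.

20 bits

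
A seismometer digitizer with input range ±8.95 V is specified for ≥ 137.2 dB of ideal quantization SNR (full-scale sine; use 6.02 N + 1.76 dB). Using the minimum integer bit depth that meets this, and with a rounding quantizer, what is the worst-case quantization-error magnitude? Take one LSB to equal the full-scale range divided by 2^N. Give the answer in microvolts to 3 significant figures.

Range = 8.95 − (-8.95) = 17.9 V.
N ≥ (137.2 − 1.76)/6.02 = 22.498 → N_min = 23.
LSB = 17.9 V ÷ 2^23 = 17.9/8388608 V = 2.1338 µV.
Max error for round-to-nearest is LSB/2 = 1.07 µV.

1.07 µV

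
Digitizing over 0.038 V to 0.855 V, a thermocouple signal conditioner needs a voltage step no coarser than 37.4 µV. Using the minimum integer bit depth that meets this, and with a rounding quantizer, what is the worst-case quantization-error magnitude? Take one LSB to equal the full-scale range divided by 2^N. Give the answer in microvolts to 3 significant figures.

Full-scale range = 0.855 V − (0.038 V) = 0.817 V.
Levels needed ≥ 0.817/37.4 µV = 21840. 2^15 = 32768 suffices, so N_min = 15.
One LSB is 0.817 V / 32768 = 24.933 µV.
Half an LSB is 12.5 µV.

12.5 µV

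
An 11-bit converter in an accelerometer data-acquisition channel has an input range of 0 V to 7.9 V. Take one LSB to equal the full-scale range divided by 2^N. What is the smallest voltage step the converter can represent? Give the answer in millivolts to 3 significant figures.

Full-scale range = 7.9 V.
There are 2^11 = 2048 steps.
One LSB is 7.9 V / 2048 = 3.86 mV.

3.86 mV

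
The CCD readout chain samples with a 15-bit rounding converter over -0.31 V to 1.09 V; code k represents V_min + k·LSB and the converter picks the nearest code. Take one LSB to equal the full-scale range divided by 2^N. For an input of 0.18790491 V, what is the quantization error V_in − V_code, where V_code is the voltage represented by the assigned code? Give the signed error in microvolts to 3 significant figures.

−7.69 µV

Full-scale range = 1.09 V − (-0.31 V) = 1.4 V. LSB = 1.4 V / 2^15 ≈ 42.72 µV.
(V_in − V_min)/LSB = (0.18790491 − (-0.31)) × 32768/1.4 = 11653.8201 → nearest code k = 11654.
V_code = V_min + k × range/2^15 = -0.31 + 11654 × 1.4/32768 = 0.18791259766 V.
V_in − V_code = 0.18790491 − (0.18791259766) = −7.69 µV.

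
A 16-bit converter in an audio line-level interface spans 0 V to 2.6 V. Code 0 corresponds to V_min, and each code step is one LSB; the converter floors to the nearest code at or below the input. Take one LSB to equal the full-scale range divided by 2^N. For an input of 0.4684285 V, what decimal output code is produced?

Range is 2.6 V. LSB = 2.6 V / 2^16 ≈ 39.67 µV.
V_in − V_min = 0.4684285 − (0) = 0.4684285 V.
Divide by LSB: 0.4684285 × 65536/2.6 = 11807.2808.
Truncating gives code 11807.

11807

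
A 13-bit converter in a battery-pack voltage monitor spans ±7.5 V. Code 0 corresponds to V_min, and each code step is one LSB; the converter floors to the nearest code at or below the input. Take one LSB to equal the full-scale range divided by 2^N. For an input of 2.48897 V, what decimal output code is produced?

5455

The full-scale span is 7.5 − (-7.5) = 15 V. LSB = 15 V / 2^13 ≈ 1.831 mV.
(V_in − V_min) × 2^13/range = (2.48897 − (-7.5)) × 8192/15 = 5455.309.
Floor → code = 5455.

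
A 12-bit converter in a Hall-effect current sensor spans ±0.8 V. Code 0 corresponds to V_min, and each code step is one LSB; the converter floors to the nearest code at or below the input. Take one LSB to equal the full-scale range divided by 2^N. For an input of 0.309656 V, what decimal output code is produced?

The full-scale span is 0.8 − (-0.8) = 1.6 V. LSB = 1.6 V / 2^12 ≈ 390.6 µV.
code = ⌊(V_in − V_min)/LSB⌋ = ⌊(V_in − V_min) × 2^12 / range⌋
     = ⌊(0.309656 − (-0.8)) × 4096 / 1.6⌋ = ⌊1.109656 × 4096/1.6⌋
     = ⌊2840.719⌋ = 2840.

2840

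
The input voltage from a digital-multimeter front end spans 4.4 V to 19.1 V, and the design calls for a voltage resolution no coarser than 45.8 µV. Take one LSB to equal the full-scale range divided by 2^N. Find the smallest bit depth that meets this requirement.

The full-scale span is 19.1 − (4.4) = 14.7 V.
14.7 V / 45.8 µV = 321000. Since 2^18 = 262144 and 2^19 = 524288, N = 19.

19 bits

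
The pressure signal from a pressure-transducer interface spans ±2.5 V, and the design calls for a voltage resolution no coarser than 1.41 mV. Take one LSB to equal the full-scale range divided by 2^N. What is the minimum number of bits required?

Span: 2.5 V − (-2.5 V) = 5 V.
Required number of levels: 5/1.41 mV = 3546.1; smallest N with 2^N ≥ that is 12.

12 bits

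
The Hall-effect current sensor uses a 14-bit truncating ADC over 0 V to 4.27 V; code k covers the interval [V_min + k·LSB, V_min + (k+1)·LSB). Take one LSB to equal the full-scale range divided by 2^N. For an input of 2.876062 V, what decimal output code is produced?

11035

Full-scale range = 4.27 V. LSB = 4.27 V / 2^14 ≈ 260.6 µV.
V_in − V_min = 2.876062 − (0) = 2.876062 V.
Divide by LSB: 2.876062 × 16384/4.27 = 11035.4566.
Truncating gives code 11035.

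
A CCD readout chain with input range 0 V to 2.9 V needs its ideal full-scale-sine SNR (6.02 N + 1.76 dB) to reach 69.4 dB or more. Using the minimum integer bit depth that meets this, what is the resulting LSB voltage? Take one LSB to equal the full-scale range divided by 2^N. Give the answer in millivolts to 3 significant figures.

Range is 2.9 V.
N ≥ (69.4 − 1.76)/6.02 = 11.236 → N_min = 12.
LSB = 2.9 V ÷ 2^12 = 2.9/4096 V = 0.708 mV.

0.708 mV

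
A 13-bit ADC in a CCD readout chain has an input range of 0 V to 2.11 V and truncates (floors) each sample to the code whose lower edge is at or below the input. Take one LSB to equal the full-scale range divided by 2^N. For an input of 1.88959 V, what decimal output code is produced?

7336

Span = 2.11 V. LSB = 2.11 V / 2^13 ≈ 257.6 µV.
code = ⌊(V_in − V_min)/LSB⌋ = ⌊(V_in − V_min) × 2^13 / range⌋
     = ⌊(1.88959 − (0)) × 8192 / 2.11⌋ = ⌊1.88959 × 8192/2.11⌋
     = ⌊7336.266⌋ = 7336.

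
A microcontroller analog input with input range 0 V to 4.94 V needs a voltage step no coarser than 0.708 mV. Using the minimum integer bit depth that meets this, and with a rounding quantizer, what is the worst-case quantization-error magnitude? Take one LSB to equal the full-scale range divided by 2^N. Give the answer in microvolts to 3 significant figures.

Range is 4.94 V.
4.94 V / 0.708 mV = 6977. Since 2^12 = 4096 and 2^13 = 8192, N = 13.
LSB = 4.94 V ÷ 2^13 = 4.94/8192 V = 0.60303 mV.
|e|_max = LSB/2 = 302 µV.

302 µV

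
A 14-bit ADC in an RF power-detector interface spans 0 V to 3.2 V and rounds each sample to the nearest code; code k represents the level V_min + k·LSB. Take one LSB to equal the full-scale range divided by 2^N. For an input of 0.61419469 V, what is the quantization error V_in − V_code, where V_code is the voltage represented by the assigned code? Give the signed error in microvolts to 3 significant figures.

−63.1 µV

Full-scale range = 3.2 V. LSB = 3.2 V / 2^14 ≈ 195.3 µV.
(0.61419469 − (0)) / LSB = 0.61419469 × 16384/3.2 = 3144.6768. Nearest integer: k = 3145.
V_code = 0 + (3145/16384) × 3.2 = 0.61425781250 V.
e = 0.61419469 − (0.61425781250) = −63.1 µV.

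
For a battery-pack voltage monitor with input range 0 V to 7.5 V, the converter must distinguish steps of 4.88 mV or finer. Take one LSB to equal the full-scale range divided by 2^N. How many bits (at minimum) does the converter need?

11 bits

Full-scale range = 7.5 V.
Required number of levels: 7.5/4.88 mV = 1536.9; smallest N with 2^N ≥ that is 11.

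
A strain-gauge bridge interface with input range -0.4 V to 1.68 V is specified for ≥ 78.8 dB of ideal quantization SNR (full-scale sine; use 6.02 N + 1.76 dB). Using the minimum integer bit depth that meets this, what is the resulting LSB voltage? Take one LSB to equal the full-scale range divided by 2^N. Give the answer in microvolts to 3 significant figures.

254 µV

Range = 1.68 − (-0.4) = 2.08 V.
N ≥ (78.8 − 1.76)/6.02 = 12.797 → N_min = 13.
Step size = 2.08/8192 V = 254 µV.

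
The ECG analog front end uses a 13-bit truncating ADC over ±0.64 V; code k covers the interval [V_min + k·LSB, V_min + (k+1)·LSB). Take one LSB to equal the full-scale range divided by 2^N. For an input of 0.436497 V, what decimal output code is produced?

6889

Range = 0.64 − (-0.64) = 1.28 V. LSB = 1.28 V / 2^13 ≈ 156.2 µV.
(V_in − V_min) × 2^13/range = (0.436497 − (-0.64)) × 8192/1.28 = 6889.581.
Floor → code = 6889.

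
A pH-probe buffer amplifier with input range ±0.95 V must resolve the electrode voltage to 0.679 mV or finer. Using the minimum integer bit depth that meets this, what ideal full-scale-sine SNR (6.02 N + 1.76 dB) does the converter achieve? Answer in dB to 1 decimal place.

Range = 0.95 − (-0.95) = 1.9 V.
Required number of levels: 1.9/0.679 mV = 2798.2; smallest N with 2^N ≥ that is 12.
Ideal SNR at N = 12: 6.02·12 + 1.76 = 74.0 dB.

74.0 dB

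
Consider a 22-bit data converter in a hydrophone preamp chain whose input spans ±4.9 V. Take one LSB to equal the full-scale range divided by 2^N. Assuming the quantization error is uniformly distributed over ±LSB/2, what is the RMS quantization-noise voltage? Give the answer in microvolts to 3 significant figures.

0.674 µV

Range = 4.9 − (-4.9) = 9.8 V.
One LSB is 9.8 V / 4194304 = 2.3365 µV.
σ_q = LSB/√12 = 2.3365 µV/3.4641 = 0.674 µV.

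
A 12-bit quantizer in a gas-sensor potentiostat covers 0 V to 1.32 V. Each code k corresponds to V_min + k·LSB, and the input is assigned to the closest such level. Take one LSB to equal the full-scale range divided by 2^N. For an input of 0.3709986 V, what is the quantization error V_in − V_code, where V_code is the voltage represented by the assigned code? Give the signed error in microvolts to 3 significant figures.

+70.9 µV

Full-scale range = 1.32 V. LSB = 1.32 V / 2^12 ≈ 322.3 µV.
Position in LSBs: (0.3709986 − (0)) × 4096/1.32 = 1151.2199; rounding gives k = 1151.
Reconstructed level: 0 + 1151 × 1.32/4096 V = 0.3709277344 V.
V_in − V_code = 0.3709986 − (0.3709277344) = +70.9 µV.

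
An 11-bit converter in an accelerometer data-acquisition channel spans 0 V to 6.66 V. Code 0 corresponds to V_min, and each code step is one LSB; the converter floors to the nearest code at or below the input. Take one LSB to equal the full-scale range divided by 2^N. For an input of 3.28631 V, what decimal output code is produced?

1010

Range is 6.66 V. LSB = 6.66 V / 2^11 ≈ 3.252 mV.
V_in − V_min = 3.28631 − (0) = 3.28631 V.
Divide by LSB: 3.28631 × 2048/6.66 = 1010.5650.
Truncating gives code 1010.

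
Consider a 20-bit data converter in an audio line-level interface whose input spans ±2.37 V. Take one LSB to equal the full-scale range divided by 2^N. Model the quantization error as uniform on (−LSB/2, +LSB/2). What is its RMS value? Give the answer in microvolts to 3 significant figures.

1.30 µV

Span: 2.37 V − (-2.37 V) = 4.74 V.
LSB = 4.74 V ÷ 2^20 = 4.74/1048576 V = 4.5204 µV.
RMS of a uniform error over width LSB is LSB/√12 = 1.30 µV.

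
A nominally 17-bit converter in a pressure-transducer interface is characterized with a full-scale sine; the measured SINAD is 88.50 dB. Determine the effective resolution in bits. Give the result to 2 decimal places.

ENOB = (88.50 − 1.76)/6.02 = 14.4086 bits.

14.41 bits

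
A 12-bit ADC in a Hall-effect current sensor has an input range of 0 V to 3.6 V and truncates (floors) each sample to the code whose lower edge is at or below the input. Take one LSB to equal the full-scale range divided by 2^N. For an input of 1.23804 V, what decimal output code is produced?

Span = 3.6 V. LSB = 3.6 V / 2^12 ≈ 0.8789 mV.
V_in − V_min = 1.23804 − (0) = 1.23804 V.
Divide by LSB: 1.23804 × 4096/3.6 = 1408.6144.
Truncating gives code 1408.

1408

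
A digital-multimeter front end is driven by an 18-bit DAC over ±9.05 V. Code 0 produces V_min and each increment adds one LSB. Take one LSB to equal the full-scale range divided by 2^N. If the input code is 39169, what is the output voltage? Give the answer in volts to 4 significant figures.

Range = 9.05 − (-9.05) = 18.1 V. LSB = 18.1 V / 2^18.
V_out = -9.05 + 39169 × (18.1/262144) V
      = -9.05 V + 2.70446 V = -6.34554 V.

-6.346 V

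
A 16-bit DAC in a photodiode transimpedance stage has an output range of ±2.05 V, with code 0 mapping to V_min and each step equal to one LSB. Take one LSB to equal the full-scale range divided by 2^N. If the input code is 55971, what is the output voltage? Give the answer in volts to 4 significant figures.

1.452 V

Full-scale range = 2.05 V − (-2.05 V) = 4.1 V. LSB = 4.1 V / 2^16.
V_out = V_min + code × LSB = -2.05 V + 55971 × 4.1 V / 65536
      = -2.05 + 3.50160 = 1.45160 V.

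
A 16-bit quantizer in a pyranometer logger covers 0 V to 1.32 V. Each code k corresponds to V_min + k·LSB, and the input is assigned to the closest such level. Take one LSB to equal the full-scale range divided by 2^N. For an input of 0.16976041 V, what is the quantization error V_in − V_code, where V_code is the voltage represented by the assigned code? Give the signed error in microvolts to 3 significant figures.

+6.99 µV

Range is 1.32 V. LSB = 1.32 V / 2^16 ≈ 20.14 µV.
(V_in − V_min)/LSB = (0.16976041 − (0)) × 65536/1.32 = 8428.3471 → nearest code k = 8428.
V_code = 0 + (8428/65536) × 1.32 = 0.16975341797 V.
e = 0.16976041 − (0.16975341797) = +6.99 µV.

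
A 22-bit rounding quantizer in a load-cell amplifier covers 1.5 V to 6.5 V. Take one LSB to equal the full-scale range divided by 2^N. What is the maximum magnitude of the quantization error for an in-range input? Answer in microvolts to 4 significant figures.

0.5960 µV

Range = 6.5 − (1.5) = 5 V.
One LSB is 5 V / 4194304 = 1.19209 µV.
Worst-case error for round-to-nearest is half an LSB: 0.5960 µV.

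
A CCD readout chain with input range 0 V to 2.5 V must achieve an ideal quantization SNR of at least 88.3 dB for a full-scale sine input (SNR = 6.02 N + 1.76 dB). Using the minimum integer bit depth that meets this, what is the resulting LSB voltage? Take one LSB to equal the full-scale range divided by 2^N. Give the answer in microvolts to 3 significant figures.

76.3 µV

Range is 2.5 V.
Solving 6.02 N ≥ 88.3 − 1.76: N ≥ 14.375. Round up → N = 15.
One LSB is 2.5 V / 32768 = 76.3 µV.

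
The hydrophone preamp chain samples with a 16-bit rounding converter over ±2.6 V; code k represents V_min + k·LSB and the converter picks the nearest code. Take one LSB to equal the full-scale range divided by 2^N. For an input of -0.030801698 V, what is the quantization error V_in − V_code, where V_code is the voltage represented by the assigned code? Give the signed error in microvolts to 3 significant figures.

−15.6 µV

Span: 2.6 V − (-2.6 V) = 5.2 V. LSB = 5.2 V / 2^16 ≈ 79.35 µV.
Position in LSBs: (-0.030801698 − (-2.6)) × 65536/5.2 = 32379.8038; rounding gives k = 32380.
V_code = -2.6 + (32380/65536) × 5.2 = -0.030786132813 V.
V_in − V_code = -0.030801698 − (-0.030786132813) = −15.6 µV.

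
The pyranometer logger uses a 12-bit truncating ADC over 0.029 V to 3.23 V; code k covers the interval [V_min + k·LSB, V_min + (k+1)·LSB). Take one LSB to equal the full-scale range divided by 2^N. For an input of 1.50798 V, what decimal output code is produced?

1892

The full-scale span is 3.23 − (0.029) = 3.201 V. LSB = 3.201 V / 2^12 ≈ 0.7815 mV.
code = ⌊(V_in − V_min)/LSB⌋ = ⌊(V_in − V_min) × 2^12 / range⌋
     = ⌊(1.50798 − (0.029)) × 4096 / 3.201⌋ = ⌊1.47898 × 4096/3.201⌋
     = ⌊1892.503⌋ = 1892.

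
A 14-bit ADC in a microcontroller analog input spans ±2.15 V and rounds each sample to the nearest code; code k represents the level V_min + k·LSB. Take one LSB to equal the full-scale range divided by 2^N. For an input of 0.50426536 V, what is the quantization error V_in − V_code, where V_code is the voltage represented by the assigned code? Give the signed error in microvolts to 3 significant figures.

+96.7 µV

Range = 2.15 − (-2.15) = 4.3 V. LSB = 4.3 V / 2^14 ≈ 262.5 µV.
Position in LSBs: (0.50426536 − (-2.15)) × 16384/4.3 = 10113.3683; rounding gives k = 10113.
V_code = V_min + k × range/2^14 = -2.15 + 10113 × 4.3/16384 = 0.50416870117 V.
Error = V_in − V_code = 0.50426536 − (0.50416870117) = +96.7 µV.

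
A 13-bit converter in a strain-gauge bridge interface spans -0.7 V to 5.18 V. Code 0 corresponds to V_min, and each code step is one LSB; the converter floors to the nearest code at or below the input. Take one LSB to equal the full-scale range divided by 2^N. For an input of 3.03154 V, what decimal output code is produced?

5198

Full-scale range = 5.18 V − (-0.7 V) = 5.88 V. LSB = 5.88 V / 2^13 ≈ 0.7178 mV.
V_in − V_min = 3.03154 − (-0.7) = 3.73154 V.
Divide by LSB: 3.73154 × 8192/5.88 = 5198.7714.
Truncating gives code 5198.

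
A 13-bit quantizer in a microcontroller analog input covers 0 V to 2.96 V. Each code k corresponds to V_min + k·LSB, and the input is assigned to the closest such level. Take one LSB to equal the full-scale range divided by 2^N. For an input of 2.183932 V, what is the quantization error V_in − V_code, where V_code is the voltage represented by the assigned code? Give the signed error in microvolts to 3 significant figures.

Range is 2.96 V. LSB = 2.96 V / 2^13 ≈ 361.3 µV.
(V_in − V_min)/LSB = (2.183932 − (0)) × 8192/2.96 = 6044.1794 → nearest code k = 6044.
Reconstructed level: 0 + 6044 × 2.96/8192 V = 2.183867188 V.
e = 2.183932 − (2.183867188) = +64.8 µV.

+64.8 µV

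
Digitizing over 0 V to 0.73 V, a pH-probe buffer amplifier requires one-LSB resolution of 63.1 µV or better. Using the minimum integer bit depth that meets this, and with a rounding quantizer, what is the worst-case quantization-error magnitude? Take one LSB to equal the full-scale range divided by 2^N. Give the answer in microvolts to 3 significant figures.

22.3 µV

V_FS = 0.73 V.
Need 2^N ≥ 0.73 V / 63.1 µV = 11570 → N_min = 14.
LSB = 0.73 V ÷ 2^14 = 0.73/16384 V = 44.556 µV.
|e|_max = LSB/2 = 22.3 µV.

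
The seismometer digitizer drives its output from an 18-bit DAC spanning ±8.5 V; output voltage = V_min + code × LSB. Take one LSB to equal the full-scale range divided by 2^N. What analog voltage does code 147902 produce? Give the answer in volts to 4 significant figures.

Full-scale range = 8.5 V − (-8.5 V) = 17 V. LSB = 17 V / 2^18.
Output = V_min + (147902/262144) × range = -8.5 + 0.564201 × 17 V
      = -8.5 + 9.59142 = 1.09142 V.

1.091 V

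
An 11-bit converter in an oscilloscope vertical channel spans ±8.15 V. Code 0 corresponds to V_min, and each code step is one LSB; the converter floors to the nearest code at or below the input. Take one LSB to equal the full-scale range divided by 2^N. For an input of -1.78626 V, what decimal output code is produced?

Range = 8.15 − (-8.15) = 16.3 V. LSB = 16.3 V / 2^11 ≈ 7.959 mV.
code = ⌊(V_in − V_min)/LSB⌋ = ⌊(V_in − V_min) × 2^11 / range⌋
     = ⌊(-1.78626 − (-8.15)) × 2048 / 16.3⌋ = ⌊6.36374 × 2048/16.3⌋
     = ⌊799.567⌋ = 799.

799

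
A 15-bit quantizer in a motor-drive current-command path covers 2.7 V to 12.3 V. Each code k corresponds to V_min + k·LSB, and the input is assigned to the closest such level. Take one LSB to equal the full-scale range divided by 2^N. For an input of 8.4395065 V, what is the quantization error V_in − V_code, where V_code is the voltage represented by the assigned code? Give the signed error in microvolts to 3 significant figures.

Range = 12.3 − (2.7) = 9.6 V. LSB = 9.6 V / 2^15 ≈ 293.0 µV.
Position in LSBs: (8.4395065 − (2.7)) × 32768/9.6 = 19590.8489; rounding gives k = 19591.
V_code = V_min + k × range/2^15 = 2.7 + 19591 × 9.6/32768 = 8.4395507813 V.
V_in − V_code = 8.4395065 − (8.4395507813) = −44.3 µV.

−44.3 µV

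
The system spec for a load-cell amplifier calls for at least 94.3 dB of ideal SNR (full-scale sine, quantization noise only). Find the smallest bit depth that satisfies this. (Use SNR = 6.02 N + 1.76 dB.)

N ≥ (94.3 − 1.76)/6.02 = 15.372 → N_min = 16.

16 bits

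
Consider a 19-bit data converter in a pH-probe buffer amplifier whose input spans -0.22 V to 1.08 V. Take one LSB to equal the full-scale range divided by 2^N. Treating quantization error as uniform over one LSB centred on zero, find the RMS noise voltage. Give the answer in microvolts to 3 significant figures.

Range = 1.08 − (-0.22) = 1.3 V.
Step size = 1.3/524288 V = 2.4796 µV.
For a uniform distribution on [−LSB/2, +LSB/2], V_rms = LSB/√12 = 2.4796 µV/3.4641 = 0.716 µV.

0.716 µV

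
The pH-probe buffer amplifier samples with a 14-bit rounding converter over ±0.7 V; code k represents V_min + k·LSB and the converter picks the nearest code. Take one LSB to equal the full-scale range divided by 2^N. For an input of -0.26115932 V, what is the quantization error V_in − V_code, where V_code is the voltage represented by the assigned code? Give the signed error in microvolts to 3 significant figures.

Span: 0.7 V − (-0.7 V) = 1.4 V. LSB = 1.4 V / 2^14 ≈ 85.45 µV.
(V_in − V_min)/LSB = (-0.26115932 − (-0.7)) × 16384/1.4 = 5135.6898 → nearest code k = 5136.
V_code = V_min + k × range/2^14 = -0.7 + 5136 × 1.4/16384 = -0.26113281250 V.
V_in − V_code = -0.26115932 − (-0.26113281250) = −26.5 µV.

−26.5 µV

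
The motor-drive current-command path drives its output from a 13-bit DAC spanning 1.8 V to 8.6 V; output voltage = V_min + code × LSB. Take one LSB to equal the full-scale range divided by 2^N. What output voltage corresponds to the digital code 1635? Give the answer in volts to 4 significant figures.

The full-scale span is 8.6 − (1.8) = 6.8 V. LSB = 6.8 V / 2^13.
V_out = V_min + code × LSB = 1.8 V + 1635 × 6.8 V / 8192
      = 1.8 V + 1.35718 V = 3.15718 V.

3.157 V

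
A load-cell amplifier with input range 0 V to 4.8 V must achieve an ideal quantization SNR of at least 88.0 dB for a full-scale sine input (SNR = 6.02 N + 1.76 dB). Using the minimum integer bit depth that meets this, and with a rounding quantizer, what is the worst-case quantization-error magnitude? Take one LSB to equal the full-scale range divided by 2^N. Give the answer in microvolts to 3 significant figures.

73.2 µV

Full-scale range = 4.8 V.
6.02 N + 1.76 ≥ 88.0 gives N ≥ 14.326, so the minimum integer is 15.
Step size = 4.8/32768 V = 146.48 µV.
|e|_max = LSB/2 = 73.2 µV.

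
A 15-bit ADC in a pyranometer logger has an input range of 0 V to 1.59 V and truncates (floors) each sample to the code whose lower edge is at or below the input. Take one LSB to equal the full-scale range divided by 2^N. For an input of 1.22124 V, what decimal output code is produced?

Full-scale range = 1.59 V. LSB = 1.59 V / 2^15 ≈ 48.52 µV.
(V_in − V_min) × 2^15/range = (1.22124 − (0)) × 32768/1.59 = 25168.297.
Floor → code = 25168.

25168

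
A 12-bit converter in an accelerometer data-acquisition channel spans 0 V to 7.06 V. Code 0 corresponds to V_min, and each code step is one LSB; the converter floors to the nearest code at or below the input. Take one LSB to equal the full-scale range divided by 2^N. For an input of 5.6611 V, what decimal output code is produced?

3284

V_FS = 7.06 V. LSB = 7.06 V / 2^12 ≈ 1.724 mV.
code = ⌊(V_in − V_min)/LSB⌋ = ⌊(V_in − V_min) × 2^12 / range⌋
     = ⌊(5.6611 − (0)) × 4096 / 7.06⌋ = ⌊5.6611 × 4096/7.06⌋
     = ⌊3284.400⌋ = 3284.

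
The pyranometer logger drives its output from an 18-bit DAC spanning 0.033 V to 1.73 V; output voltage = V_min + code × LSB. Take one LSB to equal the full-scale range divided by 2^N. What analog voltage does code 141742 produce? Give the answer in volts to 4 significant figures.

Span: 1.73 V − (0.033 V) = 1.697 V. LSB = 1.697 V / 2^18.
V_out = V_min + code × LSB = 0.033 V + 141742 × 1.697 V / 262144
      = 0.033 + 0.917573 = 0.950573 V.

0.9506 V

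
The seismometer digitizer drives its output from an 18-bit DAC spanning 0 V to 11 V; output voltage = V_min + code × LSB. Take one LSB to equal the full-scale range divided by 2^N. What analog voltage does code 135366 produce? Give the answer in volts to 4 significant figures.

V_FS = 11 V. LSB = 11 V / 2^18.
V_out = 0 + 135366 × (11/262144) V
      = 0 + 5.68018 = 5.68018 V.

5.680 V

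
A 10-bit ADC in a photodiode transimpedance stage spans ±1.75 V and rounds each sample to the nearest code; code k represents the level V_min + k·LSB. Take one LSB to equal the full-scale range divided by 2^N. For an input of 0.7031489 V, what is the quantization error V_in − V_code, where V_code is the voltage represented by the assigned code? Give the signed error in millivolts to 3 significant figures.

Full-scale range = 1.75 V − (-1.75 V) = 3.5 V. LSB = 3.5 V / 2^10 ≈ 3.418 mV.
Position in LSBs: (0.7031489 − (-1.75)) × 1024/3.5 = 717.7213; rounding gives k = 718.
V_code = V_min + k × range/2^10 = -1.75 + 718 × 3.5/1024 = 0.7041015625 V.
V_in − V_code = 0.7031489 − (0.7041015625) = −0.953 mV.

−0.953 mV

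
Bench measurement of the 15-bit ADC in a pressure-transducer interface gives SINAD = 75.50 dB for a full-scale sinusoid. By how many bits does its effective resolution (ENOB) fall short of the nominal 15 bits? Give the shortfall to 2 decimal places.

N_eff = (75.50 − 1.76)/6.02 = 12.2492 bits.
Lost resolution: 15 − 12.2492 = 2.7508 bits.

2.75 bits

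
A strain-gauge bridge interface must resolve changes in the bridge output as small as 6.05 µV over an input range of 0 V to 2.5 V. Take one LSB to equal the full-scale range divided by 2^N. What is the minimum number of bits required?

Span = 2.5 V.
Levels needed ≥ 2.5/6.05 µV = 413200. 2^19 = 524288 suffices, so N_min = 19.

19 bits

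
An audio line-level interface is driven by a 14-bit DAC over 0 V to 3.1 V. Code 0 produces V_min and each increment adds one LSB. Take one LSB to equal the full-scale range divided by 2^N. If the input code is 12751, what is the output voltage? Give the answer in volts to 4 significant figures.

2.413 V

V_FS = 3.1 V. LSB = 3.1 V / 2^14.
Output = V_min + (12751/16384) × range = 0 + 0.778259 × 3.1 V
      = 0 V + 2.41260 V = 2.41260 V.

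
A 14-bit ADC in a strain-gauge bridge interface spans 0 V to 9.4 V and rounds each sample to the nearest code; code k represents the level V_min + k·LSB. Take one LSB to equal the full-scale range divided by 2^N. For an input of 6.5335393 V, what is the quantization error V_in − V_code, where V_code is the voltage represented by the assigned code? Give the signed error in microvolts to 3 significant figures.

V_FS = 9.4 V. LSB = 9.4 V / 2^14 ≈ 0.5737 mV.
(6.5335393 − (0)) / LSB = 6.5335393 × 16384/9.4 = 11387.8200. Nearest integer: k = 11388.
Reconstructed level: 0 + 11388 × 9.4/16384 V = 6.5336425781 V.
Error = V_in − V_code = 6.5335393 − (6.5336425781) = −103 µV.

−103 µV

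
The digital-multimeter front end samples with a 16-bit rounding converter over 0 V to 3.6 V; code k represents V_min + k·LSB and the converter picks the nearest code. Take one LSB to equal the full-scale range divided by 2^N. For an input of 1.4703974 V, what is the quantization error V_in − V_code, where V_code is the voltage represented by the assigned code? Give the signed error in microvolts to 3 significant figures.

−12.8 µV

Range is 3.6 V. LSB = 3.6 V / 2^16 ≈ 54.93 µV.
Position in LSBs: (1.4703974 − (0)) × 65536/3.6 = 26767.7678; rounding gives k = 26768.
V_code = V_min + k × range/2^16 = 0 + 26768 × 3.6/65536 = 1.4704101563 V.
V_in − V_code = 1.4703974 − (1.4704101563) = −12.8 µV.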